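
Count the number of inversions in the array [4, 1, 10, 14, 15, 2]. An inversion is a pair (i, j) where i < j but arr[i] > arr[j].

Finding inversions in [4, 1, 10, 14, 15, 2]:

(0, 1): arr[0]=4 > arr[1]=1
(0, 5): arr[0]=4 > arr[5]=2
(2, 5): arr[2]=10 > arr[5]=2
(3, 5): arr[3]=14 > arr[5]=2
(4, 5): arr[4]=15 > arr[5]=2

Total inversions: 5

The array has 5 inversion(s): (0,1), (0,5), (2,5), (3,5), (4,5). Each pair (i,j) satisfies i < j and arr[i] > arr[j].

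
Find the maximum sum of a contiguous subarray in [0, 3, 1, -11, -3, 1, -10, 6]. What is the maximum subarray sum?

Using Kadane's algorithm on [0, 3, 1, -11, -3, 1, -10, 6]:

Scanning through the array:
Position 1 (value 3): max_ending_here = 3, max_so_far = 3
Position 2 (value 1): max_ending_here = 4, max_so_far = 4
Position 3 (value -11): max_ending_here = -7, max_so_far = 4
Position 4 (value -3): max_ending_here = -3, max_so_far = 4
Position 5 (value 1): max_ending_here = 1, max_so_far = 4
Position 6 (value -10): max_ending_here = -9, max_so_far = 4
Position 7 (value 6): max_ending_here = 6, max_so_far = 6

Maximum subarray: [6]
Maximum sum: 6

The maximum subarray is [6] with sum 6. This subarray runs from index 7 to index 7.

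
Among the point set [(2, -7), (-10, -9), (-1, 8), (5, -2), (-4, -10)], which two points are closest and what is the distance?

Computing all pairwise distances among 5 points:

d((2, -7), (-10, -9)) = 12.1655
d((2, -7), (-1, 8)) = 15.2971
d((2, -7), (5, -2)) = 5.831 <-- minimum
d((2, -7), (-4, -10)) = 6.7082
d((-10, -9), (-1, 8)) = 19.2354
d((-10, -9), (5, -2)) = 16.5529
d((-10, -9), (-4, -10)) = 6.0828
d((-1, 8), (5, -2)) = 11.6619
d((-1, 8), (-4, -10)) = 18.2483
d((5, -2), (-4, -10)) = 12.0416

Closest pair: (2, -7) and (5, -2) with distance 5.831

The closest pair is (2, -7) and (5, -2) with Euclidean distance 5.831. For 5 points, brute-force pairwise comparison is shown above. For large n, the divide-and-conquer algorithm (sort by x, recurse on halves, check the dividing strip) achieves O(n log n).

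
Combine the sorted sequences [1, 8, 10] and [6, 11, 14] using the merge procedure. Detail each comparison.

Merging process:

Compare 1 vs 6: take 1 from left. Merged: [1]
Compare 8 vs 6: take 6 from right. Merged: [1, 6]
Compare 8 vs 11: take 8 from left. Merged: [1, 6, 8]
Compare 10 vs 11: take 10 from left. Merged: [1, 6, 8, 10]
Append remaining from right: [11, 14]. Merged: [1, 6, 8, 10, 11, 14]

Final merged array: [1, 6, 8, 10, 11, 14]
Total comparisons: 4

The merged array is [1, 6, 8, 10, 11, 14], requiring 4 comparisons. The merge step runs in O(n) time where n is the total number of elements.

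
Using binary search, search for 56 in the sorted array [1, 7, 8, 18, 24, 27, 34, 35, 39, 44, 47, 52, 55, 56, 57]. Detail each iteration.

Binary search for 56 in [1, 7, 8, 18, 24, 27, 34, 35, 39, 44, 47, 52, 55, 56, 57]:

lo=0, hi=14, mid=7, arr[mid]=35 -> 35 < 56, search right half
lo=8, hi=14, mid=11, arr[mid]=52 -> 52 < 56, search right half
lo=12, hi=14, mid=13, arr[mid]=56 -> Found target at index 13!

Binary search finds 56 at index 13 after 3 comparisons. The search repeatedly halves the search space by comparing with the middle element.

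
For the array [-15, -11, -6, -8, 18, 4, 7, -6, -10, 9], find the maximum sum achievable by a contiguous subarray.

Using Kadane's algorithm on [-15, -11, -6, -8, 18, 4, 7, -6, -10, 9]:

Scanning through the array:
Position 1 (value -11): max_ending_here = -11, max_so_far = -11
Position 2 (value -6): max_ending_here = -6, max_so_far = -6
Position 3 (value -8): max_ending_here = -8, max_so_far = -6
Position 4 (value 18): max_ending_here = 18, max_so_far = 18
Position 5 (value 4): max_ending_here = 22, max_so_far = 22
Position 6 (value 7): max_ending_here = 29, max_so_far = 29
Position 7 (value -6): max_ending_here = 23, max_so_far = 29
Position 8 (value -10): max_ending_here = 13, max_so_far = 29
Position 9 (value 9): max_ending_here = 22, max_so_far = 29

Maximum subarray: [18, 4, 7]
Maximum sum: 29

The maximum subarray is [18, 4, 7] with sum 29. This subarray runs from index 4 to index 6.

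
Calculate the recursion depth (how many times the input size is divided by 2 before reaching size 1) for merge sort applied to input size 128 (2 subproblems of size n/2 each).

For divide and conquer with division factor 2:

Problem sizes at each level:
Level 0: 128
Level 1: 64
Level 2: 32
Level 3: 16
Level 4: 8
Level 5: 4
Level 6: 2
Level 7: 1

The root is level 0 and the size-1 base case is level 7 (the tree spans levels 0 through 7, i.e. 8 levels counting the root), so the depth is the number of divisions: log_2(128) = 7

The recursion tree depth is log_2(128) = 7. At each level, the problem size is divided by 2, so it takes 7 divisions to reduce to a base case of size 1. The algorithm makes 2 recursive calls at each level.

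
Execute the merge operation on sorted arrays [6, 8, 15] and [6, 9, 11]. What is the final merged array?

Merging process:

Compare 6 vs 6: take 6 from left. Merged: [6]
Compare 8 vs 6: take 6 from right. Merged: [6, 6]
Compare 8 vs 9: take 8 from left. Merged: [6, 6, 8]
Compare 15 vs 9: take 9 from right. Merged: [6, 6, 8, 9]
Compare 15 vs 11: take 11 from right. Merged: [6, 6, 8, 9, 11]
Append remaining from left: [15]. Merged: [6, 6, 8, 9, 11, 15]

Final merged array: [6, 6, 8, 9, 11, 15]
Total comparisons: 5

The merged array is [6, 6, 8, 9, 11, 15], requiring 5 comparisons. The merge step runs in O(n) time where n is the total number of elements.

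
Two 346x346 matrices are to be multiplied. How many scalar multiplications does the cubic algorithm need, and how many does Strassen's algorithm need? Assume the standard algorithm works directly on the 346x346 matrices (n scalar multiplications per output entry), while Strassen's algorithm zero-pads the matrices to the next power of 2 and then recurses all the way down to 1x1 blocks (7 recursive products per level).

Matrix multiplication for 346x346 matrices:

Strassen's algorithm requires power-of-2 dimensions. Pad 346x346 to 512x512 (next power of 2).

Standard algorithm: 346^3 = 41421736 multiplications
Strassen's algorithm: 7^(log2(512)) = 7^9 = 40353607 multiplications
Savings: 41421736 - 40353607 = 1068129 multiplications

Standard: 41421736 multiplications (346^3). Strassen: 40353607 multiplications (7^9, after padding to 512x512). Strassen reduces 8 recursive multiplications to 7 at each level.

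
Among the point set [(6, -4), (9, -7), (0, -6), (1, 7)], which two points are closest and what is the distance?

Computing all pairwise distances among 4 points:

d((6, -4), (9, -7)) = 4.2426 <-- minimum
d((6, -4), (0, -6)) = 6.3246
d((6, -4), (1, 7)) = 12.083
d((9, -7), (0, -6)) = 9.0554
d((9, -7), (1, 7)) = 16.1245
d((0, -6), (1, 7)) = 13.0384

Closest pair: (6, -4) and (9, -7) with distance 4.2426

The closest pair is (6, -4) and (9, -7) with Euclidean distance 4.2426. For 4 points, brute-force pairwise comparison is shown above. For large n, the divide-and-conquer algorithm (sort by x, recurse on halves, check the dividing strip) achieves O(n log n).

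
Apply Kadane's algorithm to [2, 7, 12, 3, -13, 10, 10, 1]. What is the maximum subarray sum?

Using Kadane's algorithm on [2, 7, 12, 3, -13, 10, 10, 1]:

Scanning through the array:
Position 1 (value 7): max_ending_here = 9, max_so_far = 9
Position 2 (value 12): max_ending_here = 21, max_so_far = 21
Position 3 (value 3): max_ending_here = 24, max_so_far = 24
Position 4 (value -13): max_ending_here = 11, max_so_far = 24
Position 5 (value 10): max_ending_here = 21, max_so_far = 24
Position 6 (value 10): max_ending_here = 31, max_so_far = 31
Position 7 (value 1): max_ending_here = 32, max_so_far = 32

Maximum subarray: [2, 7, 12, 3, -13, 10, 10, 1]
Maximum sum: 32

The maximum subarray is [2, 7, 12, 3, -13, 10, 10, 1] with sum 32. This subarray runs from index 0 to index 7.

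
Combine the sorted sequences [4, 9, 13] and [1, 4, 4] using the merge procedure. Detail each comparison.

Merging process:

Compare 4 vs 1: take 1 from right. Merged: [1]
Compare 4 vs 4: take 4 from left. Merged: [1, 4]
Compare 9 vs 4: take 4 from right. Merged: [1, 4, 4]
Compare 9 vs 4: take 4 from right. Merged: [1, 4, 4, 4]
Append remaining from left: [9, 13]. Merged: [1, 4, 4, 4, 9, 13]

Final merged array: [1, 4, 4, 4, 9, 13]
Total comparisons: 4

The merged array is [1, 4, 4, 4, 9, 13], requiring 4 comparisons. The merge step runs in O(n) time where n is the total number of elements.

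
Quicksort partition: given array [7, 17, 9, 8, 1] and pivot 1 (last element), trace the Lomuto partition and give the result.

Lomuto partition with pivot = 1:

Initial array: [7, 17, 9, 8, 1]

arr[0]=7 > 1: no swap
arr[1]=17 > 1: no swap
arr[2]=9 > 1: no swap
arr[3]=8 > 1: no swap

Place pivot at position 0: [1, 17, 9, 8, 7]
Pivot position: 0

After partitioning with pivot 1, the array becomes [1, 17, 9, 8, 7]. The pivot is placed at index 0. All elements to the left of the pivot are <= 1, and all elements to the right are > 1.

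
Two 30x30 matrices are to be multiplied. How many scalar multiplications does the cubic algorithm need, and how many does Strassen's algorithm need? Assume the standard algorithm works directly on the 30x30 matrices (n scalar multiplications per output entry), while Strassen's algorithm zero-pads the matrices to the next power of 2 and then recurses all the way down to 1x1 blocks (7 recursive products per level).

Matrix multiplication for 30x30 matrices:

Strassen's algorithm requires power-of-2 dimensions. Pad 30x30 to 32x32 (next power of 2).

Standard algorithm: 30^3 = 27000 multiplications
Strassen's algorithm: 7^(log2(32)) = 7^5 = 16807 multiplications
Savings: 27000 - 16807 = 10193 multiplications

Standard: 27000 multiplications (30^3). Strassen: 16807 multiplications (7^5, after padding to 32x32). Strassen reduces 8 recursive multiplications to 7 at each level.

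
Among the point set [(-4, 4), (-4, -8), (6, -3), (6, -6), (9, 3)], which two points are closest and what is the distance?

Computing all pairwise distances among 5 points:

d((-4, 4), (-4, -8)) = 12.0
d((-4, 4), (6, -3)) = 12.2066
d((-4, 4), (6, -6)) = 14.1421
d((-4, 4), (9, 3)) = 13.0384
d((-4, -8), (6, -3)) = 11.1803
d((-4, -8), (6, -6)) = 10.198
d((-4, -8), (9, 3)) = 17.0294
d((6, -3), (6, -6)) = 3.0 <-- minimum
d((6, -3), (9, 3)) = 6.7082
d((6, -6), (9, 3)) = 9.4868

Closest pair: (6, -3) and (6, -6) with distance 3.0

The closest pair is (6, -3) and (6, -6) with Euclidean distance 3.0. For 5 points, brute-force pairwise comparison is shown above. For large n, the divide-and-conquer algorithm (sort by x, recurse on halves, check the dividing strip) achieves O(n log n).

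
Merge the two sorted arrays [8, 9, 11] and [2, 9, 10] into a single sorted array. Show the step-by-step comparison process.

Merging process:

Compare 8 vs 2: take 2 from right. Merged: [2]
Compare 8 vs 9: take 8 from left. Merged: [2, 8]
Compare 9 vs 9: take 9 from left. Merged: [2, 8, 9]
Compare 11 vs 9: take 9 from right. Merged: [2, 8, 9, 9]
Compare 11 vs 10: take 10 from right. Merged: [2, 8, 9, 9, 10]
Append remaining from left: [11]. Merged: [2, 8, 9, 9, 10, 11]

Final merged array: [2, 8, 9, 9, 10, 11]
Total comparisons: 5

The merged array is [2, 8, 9, 9, 10, 11], requiring 5 comparisons. The merge step runs in O(n) time where n is the total number of elements.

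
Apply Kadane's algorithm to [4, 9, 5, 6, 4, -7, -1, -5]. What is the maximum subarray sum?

Using Kadane's algorithm on [4, 9, 5, 6, 4, -7, -1, -5]:

Scanning through the array:
Position 1 (value 9): max_ending_here = 13, max_so_far = 13
Position 2 (value 5): max_ending_here = 18, max_so_far = 18
Position 3 (value 6): max_ending_here = 24, max_so_far = 24
Position 4 (value 4): max_ending_here = 28, max_so_far = 28
Position 5 (value -7): max_ending_here = 21, max_so_far = 28
Position 6 (value -1): max_ending_here = 20, max_so_far = 28
Position 7 (value -5): max_ending_here = 15, max_so_far = 28

Maximum subarray: [4, 9, 5, 6, 4]
Maximum sum: 28

The maximum subarray is [4, 9, 5, 6, 4] with sum 28. This subarray runs from index 0 to index 4.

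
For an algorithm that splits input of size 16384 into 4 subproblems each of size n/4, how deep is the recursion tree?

For divide and conquer with division factor 4:

Problem sizes at each level:
Level 0: 16384
Level 1: 4096
Level 2: 1024
Level 3: 256
Level 4: 64
Level 5: 16
Level 6: 4
Level 7: 1

The root is level 0 and the size-1 base case is level 7 (the tree spans levels 0 through 7, i.e. 8 levels counting the root), so the depth is the number of divisions: log_4(16384) = 7

The recursion tree depth is log_4(16384) = 7. At each level, the problem size is divided by 4, so it takes 7 divisions to reduce to a base case of size 1. The algorithm makes 4 recursive calls at each level.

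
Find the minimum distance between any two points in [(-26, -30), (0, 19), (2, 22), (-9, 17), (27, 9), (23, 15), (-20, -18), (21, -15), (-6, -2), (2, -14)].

Computing all pairwise distances among 10 points:

d((-26, -30), (0, 19)) = 55.4707
d((-26, -30), (2, 22)) = 59.0593
d((-26, -30), (-9, 17)) = 49.98
d((-26, -30), (27, 9)) = 65.8027
d((-26, -30), (23, 15)) = 66.5282
d((-26, -30), (-20, -18)) = 13.4164
d((-26, -30), (21, -15)) = 49.3356
d((-26, -30), (-6, -2)) = 34.4093
d((-26, -30), (2, -14)) = 32.249
d((0, 19), (2, 22)) = 3.6056 <-- minimum
d((0, 19), (-9, 17)) = 9.2195
d((0, 19), (27, 9)) = 28.7924
d((0, 19), (23, 15)) = 23.3452
d((0, 19), (-20, -18)) = 42.0595
d((0, 19), (21, -15)) = 39.9625
d((0, 19), (-6, -2)) = 21.8403
d((0, 19), (2, -14)) = 33.0606
d((2, 22), (-9, 17)) = 12.083
d((2, 22), (27, 9)) = 28.178
d((2, 22), (23, 15)) = 22.1359
d((2, 22), (-20, -18)) = 45.6508
d((2, 22), (21, -15)) = 41.5933
d((2, 22), (-6, -2)) = 25.2982
d((2, 22), (2, -14)) = 36.0
d((-9, 17), (27, 9)) = 36.8782
d((-9, 17), (23, 15)) = 32.0624
d((-9, 17), (-20, -18)) = 36.6879
d((-9, 17), (21, -15)) = 43.8634
d((-9, 17), (-6, -2)) = 19.2354
d((-9, 17), (2, -14)) = 32.8938
d((27, 9), (23, 15)) = 7.2111
d((27, 9), (-20, -18)) = 54.2033
d((27, 9), (21, -15)) = 24.7386
d((27, 9), (-6, -2)) = 34.7851
d((27, 9), (2, -14)) = 33.9706
d((23, 15), (-20, -18)) = 54.2033
d((23, 15), (21, -15)) = 30.0666
d((23, 15), (-6, -2)) = 33.6155
d((23, 15), (2, -14)) = 35.805
d((-20, -18), (21, -15)) = 41.1096
d((-20, -18), (-6, -2)) = 21.2603
d((-20, -18), (2, -14)) = 22.3607
d((21, -15), (-6, -2)) = 29.9666
d((21, -15), (2, -14)) = 19.0263
d((-6, -2), (2, -14)) = 14.4222

Closest pair: (0, 19) and (2, 22) with distance 3.6056

The closest pair is (0, 19) and (2, 22) with Euclidean distance 3.6056. For 10 points, brute-force pairwise comparison is shown above. For large n, the divide-and-conquer algorithm (sort by x, recurse on halves, check the dividing strip) achieves O(n log n).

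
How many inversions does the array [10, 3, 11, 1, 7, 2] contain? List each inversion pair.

Finding inversions in [10, 3, 11, 1, 7, 2]:

(0, 1): arr[0]=10 > arr[1]=3
(0, 3): arr[0]=10 > arr[3]=1
(0, 4): arr[0]=10 > arr[4]=7
(0, 5): arr[0]=10 > arr[5]=2
(1, 3): arr[1]=3 > arr[3]=1
(1, 5): arr[1]=3 > arr[5]=2
(2, 3): arr[2]=11 > arr[3]=1
(2, 4): arr[2]=11 > arr[4]=7
(2, 5): arr[2]=11 > arr[5]=2
(4, 5): arr[4]=7 > arr[5]=2

Total inversions: 10

The array has 10 inversion(s): (0,1), (0,3), (0,4), (0,5), (1,3), (1,5), (2,3), (2,4), (2,5), (4,5). Each pair (i,j) satisfies i < j and arr[i] > arr[j].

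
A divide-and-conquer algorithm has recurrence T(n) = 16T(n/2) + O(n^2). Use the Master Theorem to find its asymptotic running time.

Master Theorem for T(n) = 16T(n/2) + O(n^2):

a = 16, b = 2, c = 2
log_b(a) = log_2(16) = 4.0000

Case 1: c = 2 < log_2(16) = 4.0000
T(n) = O(n^(log_2 16)) = O(n^4)

For T(n) = 16T(n/2) + O(n^2): log_2(16) = 4.0000. This is Case 1 of the Master Theorem (c < log_b(a), work dominated by leaves), giving O(n^4).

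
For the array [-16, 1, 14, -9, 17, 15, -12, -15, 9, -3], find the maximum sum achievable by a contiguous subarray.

Using Kadane's algorithm on [-16, 1, 14, -9, 17, 15, -12, -15, 9, -3]:

Scanning through the array:
Position 1 (value 1): max_ending_here = 1, max_so_far = 1
Position 2 (value 14): max_ending_here = 15, max_so_far = 15
Position 3 (value -9): max_ending_here = 6, max_so_far = 15
Position 4 (value 17): max_ending_here = 23, max_so_far = 23
Position 5 (value 15): max_ending_here = 38, max_so_far = 38
Position 6 (value -12): max_ending_here = 26, max_so_far = 38
Position 7 (value -15): max_ending_here = 11, max_so_far = 38
Position 8 (value 9): max_ending_here = 20, max_so_far = 38
Position 9 (value -3): max_ending_here = 17, max_so_far = 38

Maximum subarray: [1, 14, -9, 17, 15]
Maximum sum: 38

The maximum subarray is [1, 14, -9, 17, 15] with sum 38. This subarray runs from index 1 to index 5.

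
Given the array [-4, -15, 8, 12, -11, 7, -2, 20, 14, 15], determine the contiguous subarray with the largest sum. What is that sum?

Using Kadane's algorithm on [-4, -15, 8, 12, -11, 7, -2, 20, 14, 15]:

Scanning through the array:
Position 1 (value -15): max_ending_here = -15, max_so_far = -4
Position 2 (value 8): max_ending_here = 8, max_so_far = 8
Position 3 (value 12): max_ending_here = 20, max_so_far = 20
Position 4 (value -11): max_ending_here = 9, max_so_far = 20
Position 5 (value 7): max_ending_here = 16, max_so_far = 20
Position 6 (value -2): max_ending_here = 14, max_so_far = 20
Position 7 (value 20): max_ending_here = 34, max_so_far = 34
Position 8 (value 14): max_ending_here = 48, max_so_far = 48
Position 9 (value 15): max_ending_here = 63, max_so_far = 63

Maximum subarray: [8, 12, -11, 7, -2, 20, 14, 15]
Maximum sum: 63

The maximum subarray is [8, 12, -11, 7, -2, 20, 14, 15] with sum 63. This subarray runs from index 2 to index 9.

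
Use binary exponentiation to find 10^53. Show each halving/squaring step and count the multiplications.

Computing 10^53 by squaring (build up from 10^1; each line after the first costs one multiplication):

10^1 = 10
10^2 = (10^1)^2 = 10^2 = 100
10^3 = 10 * 10^2 = 10 * 100 = 1000
10^6 = (10^3)^2 = 1000^2 = 1000000
10^12 = (10^6)^2 = 1000000^2 = 1000000000000
10^13 = 10 * 10^12 = 10 * 1000000000000 = 10000000000000
10^26 = (10^13)^2 = 10000000000000^2 = 100000000000000000000000000
10^52 = (10^26)^2 = 100000000000000000000000000^2 = 10000000000000000000000000000000000000000000000000000
10^53 = 10 * 10^52 = 10 * 10000000000000000000000000000000000000000000000000000 = 100000000000000000000000000000000000000000000000000000

Result: 100000000000000000000000000000000000000000000000000000
Multiplications needed: 8 (8 lines after 10^1)

10^53 = 100000000000000000000000000000000000000000000000000000. Using exponentiation by squaring, this requires 8 multiplications. The key idea: if the exponent is even, square the half-power; if odd, multiply by the base once.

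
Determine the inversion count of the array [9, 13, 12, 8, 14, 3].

Finding inversions in [9, 13, 12, 8, 14, 3]:

(0, 3): arr[0]=9 > arr[3]=8
(0, 5): arr[0]=9 > arr[5]=3
(1, 2): arr[1]=13 > arr[2]=12
(1, 3): arr[1]=13 > arr[3]=8
(1, 5): arr[1]=13 > arr[5]=3
(2, 3): arr[2]=12 > arr[3]=8
(2, 5): arr[2]=12 > arr[5]=3
(3, 5): arr[3]=8 > arr[5]=3
(4, 5): arr[4]=14 > arr[5]=3

Total inversions: 9

The array has 9 inversion(s): (0,3), (0,5), (1,2), (1,3), (1,5), (2,3), (2,5), (3,5), (4,5). Each pair (i,j) satisfies i < j and arr[i] > arr[j].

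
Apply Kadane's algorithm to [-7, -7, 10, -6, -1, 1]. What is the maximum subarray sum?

Using Kadane's algorithm on [-7, -7, 10, -6, -1, 1]:

Scanning through the array:
Position 1 (value -7): max_ending_here = -7, max_so_far = -7
Position 2 (value 10): max_ending_here = 10, max_so_far = 10
Position 3 (value -6): max_ending_here = 4, max_so_far = 10
Position 4 (value -1): max_ending_here = 3, max_so_far = 10
Position 5 (value 1): max_ending_here = 4, max_so_far = 10

Maximum subarray: [10]
Maximum sum: 10

The maximum subarray is [10] with sum 10. This subarray runs from index 2 to index 2.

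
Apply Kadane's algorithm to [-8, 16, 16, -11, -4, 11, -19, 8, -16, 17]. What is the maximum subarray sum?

Using Kadane's algorithm on [-8, 16, 16, -11, -4, 11, -19, 8, -16, 17]:

Scanning through the array:
Position 1 (value 16): max_ending_here = 16, max_so_far = 16
Position 2 (value 16): max_ending_here = 32, max_so_far = 32
Position 3 (value -11): max_ending_here = 21, max_so_far = 32
Position 4 (value -4): max_ending_here = 17, max_so_far = 32
Position 5 (value 11): max_ending_here = 28, max_so_far = 32
Position 6 (value -19): max_ending_here = 9, max_so_far = 32
Position 7 (value 8): max_ending_here = 17, max_so_far = 32
Position 8 (value -16): max_ending_here = 1, max_so_far = 32
Position 9 (value 17): max_ending_here = 18, max_so_far = 32

Maximum subarray: [16, 16]
Maximum sum: 32

The maximum subarray is [16, 16] with sum 32. This subarray runs from index 1 to index 2.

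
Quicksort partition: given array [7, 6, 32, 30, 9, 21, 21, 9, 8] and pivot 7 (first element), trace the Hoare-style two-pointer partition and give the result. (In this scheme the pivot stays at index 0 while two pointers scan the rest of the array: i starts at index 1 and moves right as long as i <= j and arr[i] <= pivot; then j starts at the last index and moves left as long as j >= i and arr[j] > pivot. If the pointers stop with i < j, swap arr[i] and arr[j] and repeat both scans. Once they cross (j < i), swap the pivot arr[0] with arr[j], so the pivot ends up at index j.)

Hoare-style two-pointer partition with pivot = 7:

Initial array: [7, 6, 32, 30, 9, 21, 21, 9, 8]

Pointers start at i = 1, j = 8.
i ends at 2, j ends at 1: the pointers have crossed (j < i), so scanning stops.

Swap pivot arr[0] with arr[1] to place pivot at position 1: [6, 7, 32, 30, 9, 21, 21, 9, 8]
Pivot position: 1

After partitioning with pivot 7, the array becomes [6, 7, 32, 30, 9, 21, 21, 9, 8]. The pivot is placed at index 1. All elements to the left of the pivot are <= 7, and all elements to the right are > 7.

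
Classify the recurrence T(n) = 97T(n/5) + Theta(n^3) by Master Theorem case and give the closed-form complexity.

Master Theorem for T(n) = 97T(n/5) + O(n^3):

a = 97, b = 5, c = 3
log_b(a) = log_5(97) = 2.8424

Case 3: c = 3 > log_5(97) = 2.8424
T(n) = O(n^3) = O(n^3)

For T(n) = 97T(n/5) + O(n^3): log_5(97) = 2.8424. This is Case 3 of the Master Theorem (c > log_b(a), work dominated by root), giving O(n^3).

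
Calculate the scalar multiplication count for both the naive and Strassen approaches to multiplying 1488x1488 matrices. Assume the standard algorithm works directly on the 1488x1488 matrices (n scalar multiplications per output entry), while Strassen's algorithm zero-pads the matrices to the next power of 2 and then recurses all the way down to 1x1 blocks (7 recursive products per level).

Matrix multiplication for 1488x1488 matrices:

Strassen's algorithm requires power-of-2 dimensions. Pad 1488x1488 to 2048x2048 (next power of 2).

Standard algorithm: 1488^3 = 3294646272 multiplications
Strassen's algorithm: 7^(log2(2048)) = 7^11 = 1977326743 multiplications
Savings: 3294646272 - 1977326743 = 1317319529 multiplications

Standard: 3294646272 multiplications (1488^3). Strassen: 1977326743 multiplications (7^11, after padding to 2048x2048). Strassen reduces 8 recursive multiplications to 7 at each level.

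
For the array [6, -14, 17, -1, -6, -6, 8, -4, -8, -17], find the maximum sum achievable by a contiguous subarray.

Using Kadane's algorithm on [6, -14, 17, -1, -6, -6, 8, -4, -8, -17]:

Scanning through the array:
Position 1 (value -14): max_ending_here = -8, max_so_far = 6
Position 2 (value 17): max_ending_here = 17, max_so_far = 17
Position 3 (value -1): max_ending_here = 16, max_so_far = 17
Position 4 (value -6): max_ending_here = 10, max_so_far = 17
Position 5 (value -6): max_ending_here = 4, max_so_far = 17
Position 6 (value 8): max_ending_here = 12, max_so_far = 17
Position 7 (value -4): max_ending_here = 8, max_so_far = 17
Position 8 (value -8): max_ending_here = 0, max_so_far = 17
Position 9 (value -17): max_ending_here = -17, max_so_far = 17

Maximum subarray: [17]
Maximum sum: 17

The maximum subarray is [17] with sum 17. This subarray runs from index 2 to index 2.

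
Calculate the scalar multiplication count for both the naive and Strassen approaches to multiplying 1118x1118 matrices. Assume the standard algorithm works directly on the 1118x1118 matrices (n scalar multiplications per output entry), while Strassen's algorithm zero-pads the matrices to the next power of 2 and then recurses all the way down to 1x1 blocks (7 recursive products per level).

Matrix multiplication for 1118x1118 matrices:

Strassen's algorithm requires power-of-2 dimensions. Pad 1118x1118 to 2048x2048 (next power of 2).

Standard algorithm: 1118^3 = 1397415032 multiplications
Strassen's algorithm: 7^(log2(2048)) = 7^11 = 1977326743 multiplications
Difference: 1397415032 - 1977326743 = -579911711 (Strassen uses MORE here due to padding overhead — for small or just-over-power-of-2 n, padding can outweigh the per-level savings)

Standard: 1397415032 multiplications (1118^3). Strassen: 1977326743 multiplications (7^11, after padding to 2048x2048). Strassen reduces 8 recursive multiplications to 7 at each level.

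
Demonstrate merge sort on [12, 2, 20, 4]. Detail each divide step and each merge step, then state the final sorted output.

Merge sort trace:

Split: [12, 2, 20, 4] -> [12, 2] and [20, 4]
  Split: [12, 2] -> [12] and [2]
  Merge: [12] + [2] -> [2, 12]
  Split: [20, 4] -> [20] and [4]
  Merge: [20] + [4] -> [4, 20]
Merge: [2, 12] + [4, 20] -> [2, 4, 12, 20]

Final sorted array: [2, 4, 12, 20]

The merge sort proceeds by recursively splitting the array and merging sorted halves.
After all merges, the sorted array is [2, 4, 12, 20].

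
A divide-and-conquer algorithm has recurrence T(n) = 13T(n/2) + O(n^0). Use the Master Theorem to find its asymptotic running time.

Master Theorem for T(n) = 13T(n/2) + O(n^0):

a = 13, b = 2, c = 0
log_b(a) = log_2(13) = 3.7004

Case 1: c = 0 < log_2(13) = 3.7004
T(n) = O(n^(log_2 13))

For T(n) = 13T(n/2) + O(n^0): log_2(13) = 3.7004. This is Case 1 of the Master Theorem (c < log_b(a), work dominated by leaves), giving O(n^(log_2 13)).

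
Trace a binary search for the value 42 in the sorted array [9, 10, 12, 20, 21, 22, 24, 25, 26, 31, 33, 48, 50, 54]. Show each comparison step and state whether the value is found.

Binary search for 42 in [9, 10, 12, 20, 21, 22, 24, 25, 26, 31, 33, 48, 50, 54]:

lo=0, hi=13, mid=6, arr[mid]=24 -> 24 < 42, search right half
lo=7, hi=13, mid=10, arr[mid]=33 -> 33 < 42, search right half
lo=11, hi=13, mid=12, arr[mid]=50 -> 50 > 42, search left half
lo=11, hi=11, mid=11, arr[mid]=48 -> 48 > 42, search left half
lo=11 > hi=10, target 42 not found

Binary search determines that 42 is not in the array after 4 comparisons. The search space was exhausted without finding the target.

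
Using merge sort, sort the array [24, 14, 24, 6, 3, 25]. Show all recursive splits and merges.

Merge sort trace:

Split: [24, 14, 24, 6, 3, 25] -> [24, 14, 24] and [6, 3, 25]
  Split: [24, 14, 24] -> [24] and [14, 24]
    Split: [14, 24] -> [14] and [24]
    Merge: [14] + [24] -> [14, 24]
  Merge: [24] + [14, 24] -> [14, 24, 24]
  Split: [6, 3, 25] -> [6] and [3, 25]
    Split: [3, 25] -> [3] and [25]
    Merge: [3] + [25] -> [3, 25]
  Merge: [6] + [3, 25] -> [3, 6, 25]
Merge: [14, 24, 24] + [3, 6, 25] -> [3, 6, 14, 24, 24, 25]

Final sorted array: [3, 6, 14, 24, 24, 25]

The merge sort proceeds by recursively splitting the array and merging sorted halves.
After all merges, the sorted array is [3, 6, 14, 24, 24, 25].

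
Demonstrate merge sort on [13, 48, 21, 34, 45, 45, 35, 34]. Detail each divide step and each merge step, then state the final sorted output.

Merge sort trace:

Split: [13, 48, 21, 34, 45, 45, 35, 34] -> [13, 48, 21, 34] and [45, 45, 35, 34]
  Split: [13, 48, 21, 34] -> [13, 48] and [21, 34]
    Split: [13, 48] -> [13] and [48]
    Merge: [13] + [48] -> [13, 48]
    Split: [21, 34] -> [21] and [34]
    Merge: [21] + [34] -> [21, 34]
  Merge: [13, 48] + [21, 34] -> [13, 21, 34, 48]
  Split: [45, 45, 35, 34] -> [45, 45] and [35, 34]
    Split: [45, 45] -> [45] and [45]
    Merge: [45] + [45] -> [45, 45]
    Split: [35, 34] -> [35] and [34]
    Merge: [35] + [34] -> [34, 35]
  Merge: [45, 45] + [34, 35] -> [34, 35, 45, 45]
Merge: [13, 21, 34, 48] + [34, 35, 45, 45] -> [13, 21, 34, 34, 35, 45, 45, 48]

Final sorted array: [13, 21, 34, 34, 35, 45, 45, 48]

The merge sort proceeds by recursively splitting the array and merging sorted halves.
After all merges, the sorted array is [13, 21, 34, 34, 35, 45, 45, 48].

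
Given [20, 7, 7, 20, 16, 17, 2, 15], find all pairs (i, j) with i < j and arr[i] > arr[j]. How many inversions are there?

Finding inversions in [20, 7, 7, 20, 16, 17, 2, 15]:

(0, 1): arr[0]=20 > arr[1]=7
(0, 2): arr[0]=20 > arr[2]=7
(0, 4): arr[0]=20 > arr[4]=16
(0, 5): arr[0]=20 > arr[5]=17
(0, 6): arr[0]=20 > arr[6]=2
(0, 7): arr[0]=20 > arr[7]=15
(1, 6): arr[1]=7 > arr[6]=2
(2, 6): arr[2]=7 > arr[6]=2
(3, 4): arr[3]=20 > arr[4]=16
(3, 5): arr[3]=20 > arr[5]=17
(3, 6): arr[3]=20 > arr[6]=2
(3, 7): arr[3]=20 > arr[7]=15
(4, 6): arr[4]=16 > arr[6]=2
(4, 7): arr[4]=16 > arr[7]=15
(5, 6): arr[5]=17 > arr[6]=2
(5, 7): arr[5]=17 > arr[7]=15

Total inversions: 16

The array has 16 inversion(s): (0,1), (0,2), (0,4), (0,5), (0,6), (0,7), (1,6), (2,6), (3,4), (3,5), (3,6), (3,7), (4,6), (4,7), (5,6), (5,7). Each pair (i,j) satisfies i < j and arr[i] > arr[j].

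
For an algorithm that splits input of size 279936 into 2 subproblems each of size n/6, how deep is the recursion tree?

For divide and conquer with division factor 6:

Problem sizes at each level:
Level 0: 279936
Level 1: 46656
Level 2: 7776
Level 3: 1296
Level 4: 216
Level 5: 36
Level 6: 6
Level 7: 1

The root is level 0 and the size-1 base case is level 7 (the tree spans levels 0 through 7, i.e. 8 levels counting the root), so the depth is the number of divisions: log_6(279936) = 7

The recursion tree depth is log_6(279936) = 7. At each level, the problem size is divided by 6, so it takes 7 divisions to reduce to a base case of size 1. The algorithm makes 2 recursive calls at each level.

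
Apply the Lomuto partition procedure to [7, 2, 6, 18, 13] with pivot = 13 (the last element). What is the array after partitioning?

Lomuto partition with pivot = 13:

Initial array: [7, 2, 6, 18, 13]

arr[0]=7 <= 13: swap with position 0, array becomes [7, 2, 6, 18, 13]
arr[1]=2 <= 13: swap with position 1, array becomes [7, 2, 6, 18, 13]
arr[2]=6 <= 13: swap with position 2, array becomes [7, 2, 6, 18, 13]
arr[3]=18 > 13: no swap

Place pivot at position 3: [7, 2, 6, 13, 18]
Pivot position: 3

After partitioning with pivot 13, the array becomes [7, 2, 6, 13, 18]. The pivot is placed at index 3. All elements to the left of the pivot are <= 13, and all elements to the right are > 13.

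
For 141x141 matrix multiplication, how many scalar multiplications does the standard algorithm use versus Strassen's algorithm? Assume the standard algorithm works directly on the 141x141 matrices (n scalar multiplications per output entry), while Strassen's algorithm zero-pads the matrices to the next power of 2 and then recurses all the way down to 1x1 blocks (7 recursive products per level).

Matrix multiplication for 141x141 matrices:

Strassen's algorithm requires power-of-2 dimensions. Pad 141x141 to 256x256 (next power of 2).

Standard algorithm: 141^3 = 2803221 multiplications
Strassen's algorithm: 7^(log2(256)) = 7^8 = 5764801 multiplications
Difference: 2803221 - 5764801 = -2961580 (Strassen uses MORE here due to padding overhead — for small or just-over-power-of-2 n, padding can outweigh the per-level savings)

Standard: 2803221 multiplications (141^3). Strassen: 5764801 multiplications (7^8, after padding to 256x256). Strassen reduces 8 recursive multiplications to 7 at each level.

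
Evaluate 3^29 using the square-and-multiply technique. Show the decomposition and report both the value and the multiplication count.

Computing 3^29 by squaring (build up from 3^1; each line after the first costs one multiplication):

3^1 = 3
3^2 = (3^1)^2 = 3^2 = 9
3^3 = 3 * 3^2 = 3 * 9 = 27
3^6 = (3^3)^2 = 27^2 = 729
3^7 = 3 * 3^6 = 3 * 729 = 2187
3^14 = (3^7)^2 = 2187^2 = 4782969
3^28 = (3^14)^2 = 4782969^2 = 22876792454961
3^29 = 3 * 3^28 = 3 * 22876792454961 = 68630377364883

Result: 68630377364883
Multiplications needed: 7 (7 lines after 3^1)

3^29 = 68630377364883. Using exponentiation by squaring, this requires 7 multiplications. The key idea: if the exponent is even, square the half-power; if odd, multiply by the base once.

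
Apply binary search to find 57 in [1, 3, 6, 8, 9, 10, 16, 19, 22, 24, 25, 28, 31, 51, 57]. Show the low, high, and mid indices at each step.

Binary search for 57 in [1, 3, 6, 8, 9, 10, 16, 19, 22, 24, 25, 28, 31, 51, 57]:

lo=0, hi=14, mid=7, arr[mid]=19 -> 19 < 57, search right half
lo=8, hi=14, mid=11, arr[mid]=28 -> 28 < 57, search right half
lo=12, hi=14, mid=13, arr[mid]=51 -> 51 < 57, search right half
lo=14, hi=14, mid=14, arr[mid]=57 -> Found target at index 14!

Binary search finds 57 at index 14 after 4 comparisons. The search repeatedly halves the search space by comparing with the middle element.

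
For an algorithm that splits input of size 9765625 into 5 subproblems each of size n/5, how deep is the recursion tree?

For divide and conquer with division factor 5:

Problem sizes at each level:
Level 0: 9765625
Level 1: 1953125
Level 2: 390625
Level 3: 78125
Level 4: 15625
Level 5: 3125
Level 6: 625
Level 7: 125
Level 8: 25
Level 9: 5
Level 10: 1

The root is level 0 and the size-1 base case is level 10 (the tree spans levels 0 through 10, i.e. 11 levels counting the root), so the depth is the number of divisions: log_5(9765625) = 10

The recursion tree depth is log_5(9765625) = 10. At each level, the problem size is divided by 5, so it takes 10 divisions to reduce to a base case of size 1. The algorithm makes 5 recursive calls at each level.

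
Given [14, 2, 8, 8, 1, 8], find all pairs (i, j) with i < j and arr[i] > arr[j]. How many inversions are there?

Finding inversions in [14, 2, 8, 8, 1, 8]:

(0, 1): arr[0]=14 > arr[1]=2
(0, 2): arr[0]=14 > arr[2]=8
(0, 3): arr[0]=14 > arr[3]=8
(0, 4): arr[0]=14 > arr[4]=1
(0, 5): arr[0]=14 > arr[5]=8
(1, 4): arr[1]=2 > arr[4]=1
(2, 4): arr[2]=8 > arr[4]=1
(3, 4): arr[3]=8 > arr[4]=1

Total inversions: 8

The array has 8 inversion(s): (0,1), (0,2), (0,3), (0,4), (0,5), (1,4), (2,4), (3,4). Each pair (i,j) satisfies i < j and arr[i] > arr[j].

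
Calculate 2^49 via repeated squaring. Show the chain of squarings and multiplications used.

Computing 2^49 by squaring (build up from 2^1; each line after the first costs one multiplication):

2^1 = 2
2^2 = (2^1)^2 = 2^2 = 4
2^3 = 2 * 2^2 = 2 * 4 = 8
2^6 = (2^3)^2 = 8^2 = 64
2^12 = (2^6)^2 = 64^2 = 4096
2^24 = (2^12)^2 = 4096^2 = 16777216
2^48 = (2^24)^2 = 16777216^2 = 281474976710656
2^49 = 2 * 2^48 = 2 * 281474976710656 = 562949953421312

Result: 562949953421312
Multiplications needed: 7 (7 lines after 2^1)

2^49 = 562949953421312. Using exponentiation by squaring, this requires 7 multiplications. The key idea: if the exponent is even, square the half-power; if odd, multiply by the base once.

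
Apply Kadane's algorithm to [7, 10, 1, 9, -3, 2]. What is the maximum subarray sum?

Using Kadane's algorithm on [7, 10, 1, 9, -3, 2]:

Scanning through the array:
Position 1 (value 10): max_ending_here = 17, max_so_far = 17
Position 2 (value 1): max_ending_here = 18, max_so_far = 18
Position 3 (value 9): max_ending_here = 27, max_so_far = 27
Position 4 (value -3): max_ending_here = 24, max_so_far = 27
Position 5 (value 2): max_ending_here = 26, max_so_far = 27

Maximum subarray: [7, 10, 1, 9]
Maximum sum: 27

The maximum subarray is [7, 10, 1, 9] with sum 27. This subarray runs from index 0 to index 3.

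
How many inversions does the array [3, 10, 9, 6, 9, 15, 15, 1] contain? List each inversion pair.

Finding inversions in [3, 10, 9, 6, 9, 15, 15, 1]:

(0, 7): arr[0]=3 > arr[7]=1
(1, 2): arr[1]=10 > arr[2]=9
(1, 3): arr[1]=10 > arr[3]=6
(1, 4): arr[1]=10 > arr[4]=9
(1, 7): arr[1]=10 > arr[7]=1
(2, 3): arr[2]=9 > arr[3]=6
(2, 7): arr[2]=9 > arr[7]=1
(3, 7): arr[3]=6 > arr[7]=1
(4, 7): arr[4]=9 > arr[7]=1
(5, 7): arr[5]=15 > arr[7]=1
(6, 7): arr[6]=15 > arr[7]=1

Total inversions: 11

The array has 11 inversion(s): (0,7), (1,2), (1,3), (1,4), (1,7), (2,3), (2,7), (3,7), (4,7), (5,7), (6,7). Each pair (i,j) satisfies i < j and arr[i] > arr[j].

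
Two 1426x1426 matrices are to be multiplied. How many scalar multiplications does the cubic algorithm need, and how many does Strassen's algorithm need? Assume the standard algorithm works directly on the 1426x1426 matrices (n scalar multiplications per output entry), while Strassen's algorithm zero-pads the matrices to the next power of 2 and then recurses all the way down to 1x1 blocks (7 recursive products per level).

Matrix multiplication for 1426x1426 matrices:

Strassen's algorithm requires power-of-2 dimensions. Pad 1426x1426 to 2048x2048 (next power of 2).

Standard algorithm: 1426^3 = 2899736776 multiplications
Strassen's algorithm: 7^(log2(2048)) = 7^11 = 1977326743 multiplications
Savings: 2899736776 - 1977326743 = 922410033 multiplications

Standard: 2899736776 multiplications (1426^3). Strassen: 1977326743 multiplications (7^11, after padding to 2048x2048). Strassen reduces 8 recursive multiplications to 7 at each level.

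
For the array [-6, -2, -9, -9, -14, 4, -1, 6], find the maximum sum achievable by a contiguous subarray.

Using Kadane's algorithm on [-6, -2, -9, -9, -14, 4, -1, 6]:

Scanning through the array:
Position 1 (value -2): max_ending_here = -2, max_so_far = -2
Position 2 (value -9): max_ending_here = -9, max_so_far = -2
Position 3 (value -9): max_ending_here = -9, max_so_far = -2
Position 4 (value -14): max_ending_here = -14, max_so_far = -2
Position 5 (value 4): max_ending_here = 4, max_so_far = 4
Position 6 (value -1): max_ending_here = 3, max_so_far = 4
Position 7 (value 6): max_ending_here = 9, max_so_far = 9

Maximum subarray: [4, -1, 6]
Maximum sum: 9

The maximum subarray is [4, -1, 6] with sum 9. This subarray runs from index 5 to index 7.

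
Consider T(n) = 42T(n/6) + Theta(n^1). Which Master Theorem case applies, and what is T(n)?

Master Theorem for T(n) = 42T(n/6) + O(n^1):

a = 42, b = 6, c = 1
log_b(a) = log_6(42) = 2.0860

Case 1: c = 1 < log_6(42) = 2.0860
T(n) = O(n^(log_6 42))

For T(n) = 42T(n/6) + O(n^1): log_6(42) = 2.0860. This is Case 1 of the Master Theorem (c < log_b(a), work dominated by leaves), giving O(n^(log_6 42)).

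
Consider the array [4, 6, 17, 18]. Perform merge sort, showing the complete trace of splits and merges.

Merge sort trace:

Split: [4, 6, 17, 18] -> [4, 6] and [17, 18]
  Split: [4, 6] -> [4] and [6]
  Merge: [4] + [6] -> [4, 6]
  Split: [17, 18] -> [17] and [18]
  Merge: [17] + [18] -> [17, 18]
Merge: [4, 6] + [17, 18] -> [4, 6, 17, 18]

Final sorted array: [4, 6, 17, 18]

The merge sort proceeds by recursively splitting the array and merging sorted halves.
After all merges, the sorted array is [4, 6, 17, 18].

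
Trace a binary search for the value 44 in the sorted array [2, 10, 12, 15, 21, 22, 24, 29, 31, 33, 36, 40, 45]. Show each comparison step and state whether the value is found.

Binary search for 44 in [2, 10, 12, 15, 21, 22, 24, 29, 31, 33, 36, 40, 45]:

lo=0, hi=12, mid=6, arr[mid]=24 -> 24 < 44, search right half
lo=7, hi=12, mid=9, arr[mid]=33 -> 33 < 44, search right half
lo=10, hi=12, mid=11, arr[mid]=40 -> 40 < 44, search right half
lo=12, hi=12, mid=12, arr[mid]=45 -> 45 > 44, search left half
lo=12 > hi=11, target 44 not found

Binary search determines that 44 is not in the array after 4 comparisons. The search space was exhausted without finding the target.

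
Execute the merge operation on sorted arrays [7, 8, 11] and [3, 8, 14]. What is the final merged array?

Merging process:

Compare 7 vs 3: take 3 from right. Merged: [3]
Compare 7 vs 8: take 7 from left. Merged: [3, 7]
Compare 8 vs 8: take 8 from left. Merged: [3, 7, 8]
Compare 11 vs 8: take 8 from right. Merged: [3, 7, 8, 8]
Compare 11 vs 14: take 11 from left. Merged: [3, 7, 8, 8, 11]
Append remaining from right: [14]. Merged: [3, 7, 8, 8, 11, 14]

Final merged array: [3, 7, 8, 8, 11, 14]
Total comparisons: 5

The merged array is [3, 7, 8, 8, 11, 14], requiring 5 comparisons. The merge step runs in O(n) time where n is the total number of elements.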